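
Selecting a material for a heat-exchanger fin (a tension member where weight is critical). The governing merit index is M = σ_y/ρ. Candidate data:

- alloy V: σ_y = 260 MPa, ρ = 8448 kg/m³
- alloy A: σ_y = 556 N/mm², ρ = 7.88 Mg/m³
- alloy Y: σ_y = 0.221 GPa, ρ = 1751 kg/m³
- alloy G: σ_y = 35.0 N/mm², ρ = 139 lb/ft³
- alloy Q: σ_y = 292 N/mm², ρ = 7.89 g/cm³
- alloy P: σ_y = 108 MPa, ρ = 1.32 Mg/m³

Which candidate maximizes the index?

In SI units:
  alloy V: σ_y = 260.0 MPa, ρ = 8448 kg/m³
  alloy A: σ_y = 556.0 MPa, ρ = 7880 kg/m³
  alloy Y: σ_y = 221.0 MPa, ρ = 1751 kg/m³
  alloy G: σ_y = 35.00 MPa, ρ = 2227 kg/m³
  alloy Q: σ_y = 292.0 MPa, ρ = 7890 kg/m³
  alloy P: σ_y = 108.0 MPa, ρ = 1320 kg/m³
  alloy Y: M = 126 kN·m/kg
  alloy P: M = 81.8 kN·m/kg
  alloy A: M = 70.6 kN·m/kg
  alloy Q: M = 37.0 kN·m/kg
  alloy V: M = 30.8 kN·m/kg
  alloy G: M = 15.7 kN·m/kg
Alloy Y ranks first.

alloy Y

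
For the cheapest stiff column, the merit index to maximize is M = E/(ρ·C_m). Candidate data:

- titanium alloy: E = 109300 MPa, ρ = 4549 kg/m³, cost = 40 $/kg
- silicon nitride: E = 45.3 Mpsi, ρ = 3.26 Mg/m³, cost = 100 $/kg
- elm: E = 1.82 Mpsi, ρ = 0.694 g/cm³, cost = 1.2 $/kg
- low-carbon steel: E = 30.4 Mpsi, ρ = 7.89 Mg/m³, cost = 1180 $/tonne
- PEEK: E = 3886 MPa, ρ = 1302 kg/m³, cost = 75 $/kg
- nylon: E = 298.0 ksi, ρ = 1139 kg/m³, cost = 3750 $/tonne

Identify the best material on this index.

After converting to SI:
  titanium alloy: E = 109.3 GPa, ρ = 4549 kg/m³, cost = 40.00 $/kg
  silicon nitride: E = 312.3 GPa, ρ = 3260 kg/m³, cost = 100.0 $/kg
  elm: E = 12.55 GPa, ρ = 694.0 kg/m³, cost = 1.200 $/kg
  low-carbon steel: E = 209.6 GPa, ρ = 7890 kg/m³, cost = 1.180 $/kg
  PEEK: E = 3.886 GPa, ρ = 1302 kg/m³, cost = 75.00 $/kg
  nylon: E = 2.055 GPa, ρ = 1139 kg/m³, cost = 3.750 $/kg
  low-carbon steel: M = 22.5 MN·m per $
  elm: M = 15.1 MN·m per $
  silicon nitride: M = 0.958 MN·m per $
  titanium alloy: M = 0.601 MN·m per $
  nylon: M = 0.481 MN·m per $
  PEEK: M = 0.0398 MN·m per $
Low-carbon steel has the largest M.

low-carbon steel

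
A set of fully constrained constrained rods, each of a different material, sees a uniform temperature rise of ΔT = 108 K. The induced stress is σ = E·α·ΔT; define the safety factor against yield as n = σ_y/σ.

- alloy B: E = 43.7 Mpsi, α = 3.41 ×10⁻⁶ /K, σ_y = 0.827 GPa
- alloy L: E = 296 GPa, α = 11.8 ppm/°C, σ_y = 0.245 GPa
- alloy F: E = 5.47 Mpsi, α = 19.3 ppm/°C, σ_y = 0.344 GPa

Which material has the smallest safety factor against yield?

With everything in SI (GPa, ×10⁻⁶/K, MPa):
  alloy B: E = 301.3, α = 3.41, σ_y = 827.0 → σ = 111 MPa, n = 7.45
  alloy L: E = 296.0, α = 11.8, σ_y = 245.0 → σ = 377 MPa, n = 0.649
  alloy F: E = 37.71, α = 19.3, σ_y = 344.0 → σ = 78.6 MPa, n = 4.38
Alloy L has the lowest safety factor, n = 0.649.

alloy L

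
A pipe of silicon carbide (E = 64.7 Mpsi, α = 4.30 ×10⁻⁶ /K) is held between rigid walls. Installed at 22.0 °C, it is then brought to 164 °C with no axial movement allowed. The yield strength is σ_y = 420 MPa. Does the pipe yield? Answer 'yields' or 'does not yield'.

E = 64.7 Mpsi = 446.1 GPa.
ΔT = 142.0 K. Constrained thermal stress σ = E·α·ΔT = 446.1×10³ MPa × 4.30×10⁻⁶ × 142.0 = 272 MPa (compressive).
Compare to σ_y = 420 MPa: σ < σ_y, so it does not yield.

does not yield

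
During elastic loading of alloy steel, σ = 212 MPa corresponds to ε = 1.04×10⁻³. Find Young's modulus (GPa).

E = σ/ε = 212 MPa / 1.04×10⁻³ = 203800 MPa = 204 GPa.

204 GPa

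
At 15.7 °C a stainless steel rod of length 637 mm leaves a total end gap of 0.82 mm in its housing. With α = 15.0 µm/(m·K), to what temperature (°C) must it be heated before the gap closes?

102 °C

α·L₀·ΔT = 0.82 mm ⇒ ΔT = 0.82 / (15.0×10⁻⁶ × 637.0) = 85.82 K.
T = 15.7 + 85.82 = 101.5 °C.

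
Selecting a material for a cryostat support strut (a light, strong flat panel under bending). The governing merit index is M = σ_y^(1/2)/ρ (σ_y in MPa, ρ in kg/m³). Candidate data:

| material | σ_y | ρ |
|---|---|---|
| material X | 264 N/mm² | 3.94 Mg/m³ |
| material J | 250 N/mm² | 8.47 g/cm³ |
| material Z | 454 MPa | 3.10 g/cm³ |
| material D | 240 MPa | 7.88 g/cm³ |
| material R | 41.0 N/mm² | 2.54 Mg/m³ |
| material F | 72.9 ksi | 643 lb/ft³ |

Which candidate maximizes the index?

Normalizing units and computing the index:
  material X: σ_y = 264.0 MPa, ρ = 3940 kg/m³
  material J: σ_y = 250.0 MPa, ρ = 8470 kg/m³
  material Z: σ_y = 454.0 MPa, ρ = 3100 kg/m³
  material D: σ_y = 240.0 MPa, ρ = 7880 kg/m³
  material R: σ_y = 41.00 MPa, ρ = 2540 kg/m³
  material F: σ_y = 502.6 MPa, ρ = 10300 kg/m³
  material Z: M = 6.87×10⁻³
  material X: M = 4.12×10⁻³
  material R: M = 2.52×10⁻³
  material F: M = 2.18×10⁻³
  material D: M = 1.97×10⁻³
  material J: M = 1.87×10⁻³
The maximum is for material Z.

material Z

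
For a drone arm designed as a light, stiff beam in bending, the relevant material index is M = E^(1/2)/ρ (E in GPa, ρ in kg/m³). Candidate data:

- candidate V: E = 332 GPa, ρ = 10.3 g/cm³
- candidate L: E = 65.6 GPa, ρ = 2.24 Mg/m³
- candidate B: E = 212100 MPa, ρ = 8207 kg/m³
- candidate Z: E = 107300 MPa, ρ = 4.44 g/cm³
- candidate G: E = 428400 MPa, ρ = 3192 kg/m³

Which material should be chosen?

Convert each candidate to consistent units, then evaluate M:
  candidate V: E = 332.0 GPa, ρ = 10300 kg/m³
  candidate L: E = 65.60 GPa, ρ = 2240 kg/m³
  candidate B: E = 212.1 GPa, ρ = 8207 kg/m³
  candidate Z: E = 107.3 GPa, ρ = 4440 kg/m³
  candidate G: E = 428.4 GPa, ρ = 3192 kg/m³
  candidate G: M = 6.48×10⁻³
  candidate L: M = 3.62×10⁻³
  candidate Z: M = 2.33×10⁻³
  candidate B: M = 1.77×10⁻³
  candidate V: M = 1.77×10⁻³
Candidate G has the largest M.

candidate G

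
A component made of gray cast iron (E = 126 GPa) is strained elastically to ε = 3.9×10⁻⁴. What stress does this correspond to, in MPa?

49.1 MPa

σ = E·ε = 126000 MPa × 3.9×10⁻⁴ = 49.1 MPa.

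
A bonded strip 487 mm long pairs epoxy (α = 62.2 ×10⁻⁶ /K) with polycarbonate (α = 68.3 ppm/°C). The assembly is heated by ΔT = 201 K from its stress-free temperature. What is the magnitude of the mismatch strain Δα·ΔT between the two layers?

1.23×10⁻³

Δα = |62.2 − 68.3|×10⁻⁶/K = 6.10×10⁻⁶/K.
Mismatch strain = Δα·ΔT = 6.10×10⁻⁶ × 201.0 = 1.23×10⁻³.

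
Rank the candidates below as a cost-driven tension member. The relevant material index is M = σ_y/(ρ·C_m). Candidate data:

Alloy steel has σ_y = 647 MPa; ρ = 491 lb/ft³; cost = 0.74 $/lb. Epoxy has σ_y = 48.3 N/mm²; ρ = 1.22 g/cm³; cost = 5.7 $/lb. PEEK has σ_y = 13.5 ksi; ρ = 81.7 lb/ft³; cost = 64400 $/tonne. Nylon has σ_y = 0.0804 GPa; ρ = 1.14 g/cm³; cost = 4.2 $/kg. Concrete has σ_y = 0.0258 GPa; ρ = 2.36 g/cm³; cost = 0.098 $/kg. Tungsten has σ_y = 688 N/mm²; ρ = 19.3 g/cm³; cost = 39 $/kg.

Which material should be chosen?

Normalizing units and computing the index:
  alloy steel: σ_y = 647.0 MPa, ρ = 7865 kg/m³, cost = 1.631 $/kg
  epoxy: σ_y = 48.30 MPa, ρ = 1220 kg/m³, cost = 12.57 $/kg
  PEEK: σ_y = 93.08 MPa, ρ = 1309 kg/m³, cost = 64.40 $/kg
  nylon: σ_y = 80.40 MPa, ρ = 1140 kg/m³, cost = 4.200 $/kg
  concrete: σ_y = 25.80 MPa, ρ = 2360 kg/m³, cost = 0.09800 $/kg
  tungsten: σ_y = 688.0 MPa, ρ = 19300 kg/m³, cost = 39.00 $/kg
  concrete: M = 112 kN·m per $
  alloy steel: M = 50.4 kN·m per $
  nylon: M = 16.8 kN·m per $
  epoxy: M = 3.15 kN·m per $
  PEEK: M = 1.10 kN·m per $
  tungsten: M = 0.914 kN·m per $
Highest index: concrete.

concrete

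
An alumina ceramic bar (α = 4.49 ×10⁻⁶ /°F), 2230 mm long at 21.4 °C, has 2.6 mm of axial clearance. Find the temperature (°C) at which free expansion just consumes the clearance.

α = 4.49×10⁻⁶/°F × 9/5 = 8.08×10⁻⁶/K.
α·L₀·ΔT = 2.6 mm ⇒ ΔT = 2.6 / (8.08×10⁻⁶ × 2230.0) = 144.3 K.
T = 21.4 + 144.3 = 165.7 °C.

166 °C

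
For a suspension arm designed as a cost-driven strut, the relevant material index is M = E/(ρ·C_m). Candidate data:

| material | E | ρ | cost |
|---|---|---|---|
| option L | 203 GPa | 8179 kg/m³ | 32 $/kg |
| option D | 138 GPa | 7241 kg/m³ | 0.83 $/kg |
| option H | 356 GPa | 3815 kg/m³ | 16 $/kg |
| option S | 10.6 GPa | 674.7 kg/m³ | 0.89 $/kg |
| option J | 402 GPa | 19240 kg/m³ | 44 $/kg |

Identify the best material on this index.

option D

Evaluate M for each candidate:
  option D: M = 23.0 MN·m per $
  option S: M = 17.7 MN·m per $
  option H: M = 5.83 MN·m per $
  option L: M = 0.776 MN·m per $
  option J: M = 0.475 MN·m per $
Option D ranks first.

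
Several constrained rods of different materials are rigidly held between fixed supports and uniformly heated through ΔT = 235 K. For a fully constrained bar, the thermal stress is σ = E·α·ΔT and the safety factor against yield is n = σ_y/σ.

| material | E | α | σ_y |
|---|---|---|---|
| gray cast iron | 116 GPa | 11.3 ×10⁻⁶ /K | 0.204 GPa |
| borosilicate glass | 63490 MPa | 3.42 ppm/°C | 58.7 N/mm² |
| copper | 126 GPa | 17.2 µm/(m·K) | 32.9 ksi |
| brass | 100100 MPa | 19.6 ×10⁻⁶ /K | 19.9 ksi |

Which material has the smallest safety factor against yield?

brass

With everything in SI (GPa, ×10⁻⁶/K, MPa):
  gray cast iron: E = 116.0, α = 11.3, σ_y = 204.0 → σ = 308 MPa, n = 0.662
  borosilicate glass: E = 63.49, α = 3.42, σ_y = 58.70 → σ = 51.0 MPa, n = 1.15
  copper: E = 126.0, α = 17.2, σ_y = 226.8 → σ = 509 MPa, n = 0.445
  brass: E = 100.1, α = 19.6, σ_y = 137.2 → σ = 461 MPa, n = 0.298
Brass has the lowest safety factor, n = 0.298.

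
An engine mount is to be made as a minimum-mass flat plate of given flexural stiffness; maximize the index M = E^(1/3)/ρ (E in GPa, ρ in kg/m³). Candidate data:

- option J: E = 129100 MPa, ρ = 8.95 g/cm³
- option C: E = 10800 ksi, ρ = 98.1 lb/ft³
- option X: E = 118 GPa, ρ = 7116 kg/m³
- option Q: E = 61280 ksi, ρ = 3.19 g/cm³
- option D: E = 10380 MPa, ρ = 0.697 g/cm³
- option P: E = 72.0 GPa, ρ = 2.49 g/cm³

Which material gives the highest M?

After converting to SI:
  option J: E = 129.1 GPa, ρ = 8950 kg/m³
  option C: E = 74.46 GPa, ρ = 1571 kg/m³
  option X: E = 118.0 GPa, ρ = 7116 kg/m³
  option Q: E = 422.5 GPa, ρ = 3190 kg/m³
  option D: E = 10.38 GPa, ρ = 697.0 kg/m³
  option P: E = 72.00 GPa, ρ = 2490 kg/m³
  option D: M = 3.13×10⁻³
  option C: M = 2.68×10⁻³
  option Q: M = 2.35×10⁻³
  option P: M = 1.67×10⁻³
  option X: M = 0.689×10⁻³
  option J: M = 0.565×10⁻³
The maximum is for option D.

option D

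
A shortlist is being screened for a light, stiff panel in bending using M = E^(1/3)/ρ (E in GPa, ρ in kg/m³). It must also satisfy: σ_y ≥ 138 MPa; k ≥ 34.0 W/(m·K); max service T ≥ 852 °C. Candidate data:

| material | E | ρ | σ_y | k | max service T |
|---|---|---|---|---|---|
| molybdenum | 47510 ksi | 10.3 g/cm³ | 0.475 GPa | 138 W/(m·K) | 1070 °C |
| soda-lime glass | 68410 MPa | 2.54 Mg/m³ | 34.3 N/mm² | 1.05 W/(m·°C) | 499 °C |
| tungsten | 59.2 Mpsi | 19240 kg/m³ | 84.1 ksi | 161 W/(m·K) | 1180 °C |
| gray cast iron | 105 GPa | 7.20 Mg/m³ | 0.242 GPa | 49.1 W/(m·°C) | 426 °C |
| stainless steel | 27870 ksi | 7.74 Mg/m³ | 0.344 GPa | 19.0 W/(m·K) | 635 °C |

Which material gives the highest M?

Screen on constraints: σ_y ≥ 138 MPa; k ≥ 34.0 W/(m·K); max service T ≥ 852 °C. Survivors: molybdenum, tungsten.
In SI units:
  molybdenum: E = 327.6 GPa, ρ = 10300 kg/m³
  tungsten: E = 408.2 GPa, ρ = 19240 kg/m³
  molybdenum: M = 0.669×10⁻³
  tungsten: M = 0.386×10⁻³
The maximum is for molybdenum.

molybdenum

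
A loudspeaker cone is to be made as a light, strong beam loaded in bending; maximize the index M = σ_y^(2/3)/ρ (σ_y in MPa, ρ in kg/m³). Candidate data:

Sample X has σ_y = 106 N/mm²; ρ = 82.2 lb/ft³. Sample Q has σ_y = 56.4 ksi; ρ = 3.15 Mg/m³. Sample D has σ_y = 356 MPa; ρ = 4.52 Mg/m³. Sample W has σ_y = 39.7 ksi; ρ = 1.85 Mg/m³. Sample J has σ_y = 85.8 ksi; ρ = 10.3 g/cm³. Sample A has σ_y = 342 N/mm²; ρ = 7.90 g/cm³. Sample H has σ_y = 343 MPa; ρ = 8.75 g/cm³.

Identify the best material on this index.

sample W

Normalizing units and computing the index:
  sample X: σ_y = 106.0 MPa, ρ = 1317 kg/m³
  sample Q: σ_y = 388.9 MPa, ρ = 3150 kg/m³
  sample D: σ_y = 356.0 MPa, ρ = 4520 kg/m³
  sample W: σ_y = 273.7 MPa, ρ = 1850 kg/m³
  sample J: σ_y = 591.6 MPa, ρ = 10300 kg/m³
  sample A: σ_y = 342.0 MPa, ρ = 7900 kg/m³
  sample H: σ_y = 343.0 MPa, ρ = 8750 kg/m³
  sample W: M = 22.8×10⁻³
  sample X: M = 17.0×10⁻³
  sample Q: M = 16.9×10⁻³
  sample D: M = 11.1×10⁻³
  sample J: M = 6.84×10⁻³
  sample A: M = 6.19×10⁻³
  sample H: M = 5.60×10⁻³
Sample W has the largest M.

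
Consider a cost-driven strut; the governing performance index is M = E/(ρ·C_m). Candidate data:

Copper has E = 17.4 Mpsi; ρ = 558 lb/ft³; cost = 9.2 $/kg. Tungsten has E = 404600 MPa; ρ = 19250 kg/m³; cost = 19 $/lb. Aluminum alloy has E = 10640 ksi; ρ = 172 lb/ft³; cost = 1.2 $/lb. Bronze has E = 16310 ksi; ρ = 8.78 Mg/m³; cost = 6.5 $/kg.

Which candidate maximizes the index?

aluminum alloy

After converting to SI:
  copper: E = 120.0 GPa, ρ = 8938 kg/m³, cost = 9.200 $/kg
  tungsten: E = 404.6 GPa, ρ = 19250 kg/m³, cost = 41.89 $/kg
  aluminum alloy: E = 73.36 GPa, ρ = 2755 kg/m³, cost = 2.646 $/kg
  bronze: E = 112.5 GPa, ρ = 8780 kg/m³, cost = 6.500 $/kg
  aluminum alloy: M = 10.1 MN·m per $
  bronze: M = 1.97 MN·m per $
  copper: M = 1.46 MN·m per $
  tungsten: M = 0.502 MN·m per $
Aluminum alloy has the largest M.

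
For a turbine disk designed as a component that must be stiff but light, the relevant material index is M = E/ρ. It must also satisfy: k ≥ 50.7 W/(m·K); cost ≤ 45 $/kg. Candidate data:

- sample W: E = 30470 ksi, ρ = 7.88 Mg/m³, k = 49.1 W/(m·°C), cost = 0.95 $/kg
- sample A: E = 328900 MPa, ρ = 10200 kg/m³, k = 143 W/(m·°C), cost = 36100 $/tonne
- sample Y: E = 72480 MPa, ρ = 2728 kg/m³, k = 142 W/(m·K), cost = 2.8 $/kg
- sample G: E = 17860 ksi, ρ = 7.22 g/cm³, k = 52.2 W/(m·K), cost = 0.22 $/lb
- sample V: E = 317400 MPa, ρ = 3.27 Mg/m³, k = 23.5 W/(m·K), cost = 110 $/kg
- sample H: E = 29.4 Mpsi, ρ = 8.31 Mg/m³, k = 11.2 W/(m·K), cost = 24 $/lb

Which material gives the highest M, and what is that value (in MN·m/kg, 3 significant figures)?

sample A, M = 32.2 MN·m/kg

Screen on constraints: k ≥ 50.7 W/(m·K); cost ≤ 45 $/kg. Survivors: sample A, sample Y, sample G.
Putting every candidate on a common basis:
  sample A: E = 328.9 GPa, ρ = 10200 kg/m³
  sample Y: E = 72.48 GPa, ρ = 2728 kg/m³
  sample G: E = 123.1 GPa, ρ = 7220 kg/m³
  sample A: M = 32.2 MN·m/kg
  sample Y: M = 26.6 MN·m/kg
  sample G: M = 17.1 MN·m/kg
Sample A has the largest M.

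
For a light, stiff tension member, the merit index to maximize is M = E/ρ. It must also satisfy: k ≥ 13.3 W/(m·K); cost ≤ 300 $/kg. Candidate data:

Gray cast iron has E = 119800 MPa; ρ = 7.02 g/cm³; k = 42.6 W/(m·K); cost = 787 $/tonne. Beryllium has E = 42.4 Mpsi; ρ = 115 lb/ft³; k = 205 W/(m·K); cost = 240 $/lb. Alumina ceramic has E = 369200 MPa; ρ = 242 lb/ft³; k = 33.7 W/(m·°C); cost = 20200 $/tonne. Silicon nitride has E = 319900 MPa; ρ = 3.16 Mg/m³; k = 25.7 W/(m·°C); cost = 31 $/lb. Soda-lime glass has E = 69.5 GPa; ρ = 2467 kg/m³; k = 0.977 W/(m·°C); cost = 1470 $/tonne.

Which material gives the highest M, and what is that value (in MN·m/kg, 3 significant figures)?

Screen on constraints: k ≥ 13.3 W/(m·K); cost ≤ 300 $/kg. Survivors: gray cast iron, alumina ceramic, silicon nitride.
Normalizing units and computing the index:
  gray cast iron: E = 119.8 GPa, ρ = 7020 kg/m³
  alumina ceramic: E = 369.2 GPa, ρ = 3876 kg/m³
  silicon nitride: E = 319.9 GPa, ρ = 3160 kg/m³
  silicon nitride: M = 101 MN·m/kg
  alumina ceramic: M = 95.2 MN·m/kg
  gray cast iron: M = 17.1 MN·m/kg
Silicon nitride ranks first.

silicon nitride, M = 101 MN·m/kg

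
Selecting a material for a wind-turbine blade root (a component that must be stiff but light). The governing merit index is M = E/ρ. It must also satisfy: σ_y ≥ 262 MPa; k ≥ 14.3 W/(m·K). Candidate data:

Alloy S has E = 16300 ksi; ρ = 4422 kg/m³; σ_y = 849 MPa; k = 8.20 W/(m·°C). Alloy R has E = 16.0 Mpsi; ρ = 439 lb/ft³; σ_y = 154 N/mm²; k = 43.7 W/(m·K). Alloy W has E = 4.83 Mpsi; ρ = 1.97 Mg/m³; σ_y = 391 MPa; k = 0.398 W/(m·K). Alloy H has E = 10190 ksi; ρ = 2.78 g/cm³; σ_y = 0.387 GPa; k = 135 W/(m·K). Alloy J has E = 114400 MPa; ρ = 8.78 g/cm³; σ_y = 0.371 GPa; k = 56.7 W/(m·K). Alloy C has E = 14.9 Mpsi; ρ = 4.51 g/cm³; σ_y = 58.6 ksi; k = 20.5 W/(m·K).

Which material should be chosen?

Screen on constraints: σ_y ≥ 262 MPa; k ≥ 14.3 W/(m·K). Survivors: alloy H, alloy J, alloy C.
In SI units:
  alloy H: E = 70.26 GPa, ρ = 2780 kg/m³
  alloy J: E = 114.4 GPa, ρ = 8780 kg/m³
  alloy C: E = 102.7 GPa, ρ = 4510 kg/m³
  alloy H: M = 25.3 MN·m/kg
  alloy C: M = 22.8 MN·m/kg
  alloy J: M = 13.0 MN·m/kg
The maximum is for alloy H.

alloy H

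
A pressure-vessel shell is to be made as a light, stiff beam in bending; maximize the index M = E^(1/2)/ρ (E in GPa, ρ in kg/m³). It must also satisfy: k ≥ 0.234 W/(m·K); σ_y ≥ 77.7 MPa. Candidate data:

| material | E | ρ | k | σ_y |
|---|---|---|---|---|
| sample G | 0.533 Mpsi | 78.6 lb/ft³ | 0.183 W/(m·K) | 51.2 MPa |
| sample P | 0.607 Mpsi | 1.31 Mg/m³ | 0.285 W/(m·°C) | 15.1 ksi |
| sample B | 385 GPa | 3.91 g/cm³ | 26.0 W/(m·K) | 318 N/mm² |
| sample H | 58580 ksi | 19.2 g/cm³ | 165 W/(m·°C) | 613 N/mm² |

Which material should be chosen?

Screen on constraints: k ≥ 0.234 W/(m·K); σ_y ≥ 77.7 MPa. Survivors: sample P, sample B, sample H.
Convert each candidate to consistent units, then evaluate M:
  sample P: E = 4.185 GPa, ρ = 1310 kg/m³
  sample B: E = 385.0 GPa, ρ = 3910 kg/m³
  sample H: E = 403.9 GPa, ρ = 19200 kg/m³
  sample B: M = 5.02×10⁻³
  sample P: M = 1.56×10⁻³
  sample H: M = 1.05×10⁻³
Highest index: sample B.

sample B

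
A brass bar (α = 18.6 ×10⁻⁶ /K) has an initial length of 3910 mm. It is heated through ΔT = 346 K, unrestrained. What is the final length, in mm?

3935.2 mm

ΔL = α·L₀·ΔT = 18.6×10⁻⁶ × 3910 mm × 346.0 K = 25.2 mm.
L = L₀ + ΔL = 3910 + 25.2 = 3935.2 mm.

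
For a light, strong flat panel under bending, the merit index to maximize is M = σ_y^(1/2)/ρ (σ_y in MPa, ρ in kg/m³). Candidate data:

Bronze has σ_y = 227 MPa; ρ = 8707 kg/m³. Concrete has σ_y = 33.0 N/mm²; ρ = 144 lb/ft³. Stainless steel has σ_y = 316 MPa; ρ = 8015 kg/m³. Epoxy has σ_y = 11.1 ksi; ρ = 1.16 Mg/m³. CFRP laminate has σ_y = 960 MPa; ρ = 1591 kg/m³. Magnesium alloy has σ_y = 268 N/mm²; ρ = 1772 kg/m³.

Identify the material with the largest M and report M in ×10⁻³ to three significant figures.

Putting every candidate on a common basis:
  bronze: σ_y = 227.0 MPa, ρ = 8707 kg/m³
  concrete: σ_y = 33.00 MPa, ρ = 2307 kg/m³
  stainless steel: σ_y = 316.0 MPa, ρ = 8015 kg/m³
  epoxy: σ_y = 76.53 MPa, ρ = 1160 kg/m³
  CFRP laminate: σ_y = 960.0 MPa, ρ = 1591 kg/m³
  magnesium alloy: σ_y = 268.0 MPa, ρ = 1772 kg/m³
  CFRP laminate: M = 19.5×10⁻³
  magnesium alloy: M = 9.24×10⁻³
  epoxy: M = 7.54×10⁻³
  concrete: M = 2.49×10⁻³
  stainless steel: M = 2.22×10⁻³
  bronze: M = 1.73×10⁻³
The maximum is for CFRP laminate.

CFRP laminate, M = 19.5×10⁻³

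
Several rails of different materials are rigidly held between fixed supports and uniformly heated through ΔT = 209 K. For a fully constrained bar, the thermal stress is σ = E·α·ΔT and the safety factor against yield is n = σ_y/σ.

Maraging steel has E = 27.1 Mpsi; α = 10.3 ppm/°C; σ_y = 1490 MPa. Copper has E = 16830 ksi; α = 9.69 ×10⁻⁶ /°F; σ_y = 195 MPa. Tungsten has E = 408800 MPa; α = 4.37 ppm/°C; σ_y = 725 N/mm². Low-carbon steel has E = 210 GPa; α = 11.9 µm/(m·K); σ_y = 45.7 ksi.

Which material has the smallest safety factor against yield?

copper

Converting E to GPa, α to ×10⁻⁶/K, σ_y to MPa, then σ and n for each:
  maraging steel: E = 186.8, α = 10.3, σ_y = 1490 → σ = 402 MPa, n = 3.70
  copper: E = 116.0, α = 17.4, σ_y = 195.0 → σ = 423 MPa, n = 0.461
  tungsten: E = 408.8, α = 4.37, σ_y = 725.0 → σ = 373 MPa, n = 1.94
  low-carbon steel: E = 210.0, α = 11.9, σ_y = 315.1 → σ = 522 MPa, n = 0.603
The minimum is copper at n = 0.461.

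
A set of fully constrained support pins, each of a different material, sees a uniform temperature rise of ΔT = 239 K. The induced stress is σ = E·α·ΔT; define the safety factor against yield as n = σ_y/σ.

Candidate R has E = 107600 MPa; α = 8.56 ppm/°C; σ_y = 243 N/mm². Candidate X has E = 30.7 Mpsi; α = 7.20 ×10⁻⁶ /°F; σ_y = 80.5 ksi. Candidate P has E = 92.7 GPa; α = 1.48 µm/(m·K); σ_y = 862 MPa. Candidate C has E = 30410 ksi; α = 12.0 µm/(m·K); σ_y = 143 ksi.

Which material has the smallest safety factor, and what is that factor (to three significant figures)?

Converting E to GPa, α to ×10⁻⁶/K, σ_y to MPa, then σ and n for each:
  candidate R: E = 107.6, α = 8.56, σ_y = 243.0 → σ = 220 MPa, n = 1.10
  candidate X: E = 211.7, α = 13.0, σ_y = 555.0 → σ = 656 MPa, n = 0.847
  candidate P: E = 92.70, α = 1.48, σ_y = 862.0 → σ = 32.8 MPa, n = 26.3
  candidate C: E = 209.7, α = 12.0, σ_y = 986.0 → σ = 601 MPa, n = 1.64
Smallest n: candidate X with n = 0.847.

candidate X, n = 0.847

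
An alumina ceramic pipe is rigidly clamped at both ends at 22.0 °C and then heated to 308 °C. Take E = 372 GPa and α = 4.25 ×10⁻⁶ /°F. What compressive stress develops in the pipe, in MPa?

814 MPa

α = 4.25×10⁻⁶/°F × 9/5 = 7.65×10⁻⁶/K.
ΔT = 286.0 K. Constrained thermal stress σ = E·α·ΔT = 372.0×10³ MPa × 7.65×10⁻⁶ × 286.0 = 814 MPa (compressive).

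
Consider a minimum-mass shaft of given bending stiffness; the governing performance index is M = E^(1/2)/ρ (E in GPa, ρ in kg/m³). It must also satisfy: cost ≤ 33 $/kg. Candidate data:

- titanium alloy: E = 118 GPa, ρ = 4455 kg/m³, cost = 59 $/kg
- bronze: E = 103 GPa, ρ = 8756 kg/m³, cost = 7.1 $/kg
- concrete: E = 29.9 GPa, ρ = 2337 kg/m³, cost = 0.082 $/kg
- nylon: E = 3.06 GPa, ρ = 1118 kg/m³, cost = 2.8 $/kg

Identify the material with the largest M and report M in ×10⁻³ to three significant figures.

concrete, M = 2.34×10⁻³

Screen on constraints: cost ≤ 33 $/kg. Survivors: bronze, concrete, nylon.
Per-candidate index values:
  concrete: M = 2.34×10⁻³
  nylon: M = 1.56×10⁻³
  bronze: M = 1.16×10⁻³
Highest index: concrete.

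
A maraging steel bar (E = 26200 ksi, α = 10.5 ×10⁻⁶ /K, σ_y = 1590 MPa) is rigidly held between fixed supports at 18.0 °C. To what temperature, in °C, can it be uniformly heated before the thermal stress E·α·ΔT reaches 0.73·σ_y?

E = 26200 ksi = 180.6 GPa.
E·α·ΔT = 1161 MPa ⇒ ΔT = 1161 / (180.6×10³ × 10.5×10⁻⁶) = 611.9 K.
T = 18.0 + 611.9 = 629.9 °C.

630 °C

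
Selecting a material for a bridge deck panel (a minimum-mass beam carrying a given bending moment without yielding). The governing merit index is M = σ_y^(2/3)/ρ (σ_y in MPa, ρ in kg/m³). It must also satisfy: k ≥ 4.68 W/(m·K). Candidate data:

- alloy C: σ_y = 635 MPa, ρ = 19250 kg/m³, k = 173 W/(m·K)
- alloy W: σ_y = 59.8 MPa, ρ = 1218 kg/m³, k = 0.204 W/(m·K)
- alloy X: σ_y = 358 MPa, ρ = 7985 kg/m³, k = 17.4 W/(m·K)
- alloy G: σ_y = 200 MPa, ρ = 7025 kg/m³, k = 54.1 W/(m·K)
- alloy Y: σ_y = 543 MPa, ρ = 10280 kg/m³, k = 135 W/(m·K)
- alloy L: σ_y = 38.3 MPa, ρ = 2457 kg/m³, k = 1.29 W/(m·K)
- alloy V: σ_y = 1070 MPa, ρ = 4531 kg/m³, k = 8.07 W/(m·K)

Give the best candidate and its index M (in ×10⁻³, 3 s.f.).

alloy V, M = 23.1×10⁻³

Screen on constraints: k ≥ 4.68 W/(m·K). Survivors: alloy C, alloy X, alloy G, alloy Y, alloy V.
Evaluate M for each candidate:
  alloy V: M = 23.1×10⁻³
  alloy Y: M = 6.47×10⁻³
  alloy X: M = 6.31×10⁻³
  alloy G: M = 4.87×10⁻³
  alloy C: M = 3.84×10⁻³
The maximum is for alloy V.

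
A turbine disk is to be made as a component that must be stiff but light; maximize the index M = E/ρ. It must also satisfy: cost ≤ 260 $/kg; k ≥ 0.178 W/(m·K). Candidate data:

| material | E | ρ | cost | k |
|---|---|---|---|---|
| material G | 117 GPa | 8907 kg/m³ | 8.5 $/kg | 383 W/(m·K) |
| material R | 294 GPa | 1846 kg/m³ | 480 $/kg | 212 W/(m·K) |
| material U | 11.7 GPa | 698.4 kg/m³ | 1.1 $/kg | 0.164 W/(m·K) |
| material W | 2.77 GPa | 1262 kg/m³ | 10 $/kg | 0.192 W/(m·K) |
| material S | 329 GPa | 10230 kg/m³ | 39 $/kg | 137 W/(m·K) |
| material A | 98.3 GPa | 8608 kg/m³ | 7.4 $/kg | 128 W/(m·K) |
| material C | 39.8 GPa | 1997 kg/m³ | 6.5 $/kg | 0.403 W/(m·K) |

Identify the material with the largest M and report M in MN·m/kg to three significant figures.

Screen on constraints: cost ≤ 260 $/kg; k ≥ 0.178 W/(m·K). Survivors: material G, material W, material S, material A, material C.
Evaluate M for each candidate:
  material S: M = 32.2 MN·m/kg
  material C: M = 19.9 MN·m/kg
  material G: M = 13.1 MN·m/kg
  material A: M = 11.4 MN·m/kg
  material W: M = 2.19 MN·m/kg
The maximum is for material S.

material S, M = 32.2 MN·m/kg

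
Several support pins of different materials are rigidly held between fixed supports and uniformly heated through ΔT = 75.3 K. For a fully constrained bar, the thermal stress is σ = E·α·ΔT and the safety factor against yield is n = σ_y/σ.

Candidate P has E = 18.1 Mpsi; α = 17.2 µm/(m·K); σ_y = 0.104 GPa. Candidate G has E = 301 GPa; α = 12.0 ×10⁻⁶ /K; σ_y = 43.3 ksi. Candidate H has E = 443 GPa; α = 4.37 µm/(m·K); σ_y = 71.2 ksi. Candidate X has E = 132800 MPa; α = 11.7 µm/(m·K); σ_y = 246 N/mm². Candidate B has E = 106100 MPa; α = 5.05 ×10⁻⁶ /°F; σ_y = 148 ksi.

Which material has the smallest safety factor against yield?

candidate P

In consistent units (E in GPa, α in ×10⁻⁶/K, σ_y in MPa):
  candidate P: E = 124.8, α = 17.2, σ_y = 104.0 → σ = 162 MPa, n = 0.643
  candidate G: E = 301.0, α = 12.0, σ_y = 298.5 → σ = 272 MPa, n = 1.10
  candidate H: E = 443.0, α = 4.37, σ_y = 490.9 → σ = 146 MPa, n = 3.37
  candidate X: E = 132.8, α = 11.7, σ_y = 246.0 → σ = 117 MPa, n = 2.10
  candidate B: E = 106.1, α = 9.09, σ_y = 1020 → σ = 72.6 MPa, n = 14.1
Candidate P has the lowest safety factor, n = 0.643.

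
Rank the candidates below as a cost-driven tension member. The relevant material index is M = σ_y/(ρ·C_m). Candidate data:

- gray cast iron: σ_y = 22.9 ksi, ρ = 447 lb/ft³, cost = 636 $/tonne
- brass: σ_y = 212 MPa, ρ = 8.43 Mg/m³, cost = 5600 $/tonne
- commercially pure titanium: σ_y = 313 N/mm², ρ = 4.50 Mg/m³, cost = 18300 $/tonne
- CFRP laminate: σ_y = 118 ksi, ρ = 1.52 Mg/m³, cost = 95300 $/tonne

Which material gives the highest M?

Convert each candidate to consistent units, then evaluate M:
  gray cast iron: σ_y = 157.9 MPa, ρ = 7160 kg/m³, cost = 0.6360 $/kg
  brass: σ_y = 212.0 MPa, ρ = 8430 kg/m³, cost = 5.600 $/kg
  commercially pure titanium: σ_y = 313.0 MPa, ρ = 4500 kg/m³, cost = 18.30 $/kg
  CFRP laminate: σ_y = 813.6 MPa, ρ = 1520 kg/m³, cost = 95.30 $/kg
  gray cast iron: M = 34.7 kN·m per $
  CFRP laminate: M = 5.62 kN·m per $
  brass: M = 4.49 kN·m per $
  commercially pure titanium: M = 3.80 kN·m per $
Gray cast iron has the largest M.

gray cast iron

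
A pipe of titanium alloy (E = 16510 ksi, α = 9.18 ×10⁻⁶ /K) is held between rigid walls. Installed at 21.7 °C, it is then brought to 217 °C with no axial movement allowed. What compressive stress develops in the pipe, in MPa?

204 MPa

E = 16510 ksi = 113.8 GPa.
ΔT = 195.3 K. Constrained thermal stress σ = E·α·ΔT = 113.8×10³ MPa × 9.18×10⁻⁶ × 195.3 = 204 MPa (compressive).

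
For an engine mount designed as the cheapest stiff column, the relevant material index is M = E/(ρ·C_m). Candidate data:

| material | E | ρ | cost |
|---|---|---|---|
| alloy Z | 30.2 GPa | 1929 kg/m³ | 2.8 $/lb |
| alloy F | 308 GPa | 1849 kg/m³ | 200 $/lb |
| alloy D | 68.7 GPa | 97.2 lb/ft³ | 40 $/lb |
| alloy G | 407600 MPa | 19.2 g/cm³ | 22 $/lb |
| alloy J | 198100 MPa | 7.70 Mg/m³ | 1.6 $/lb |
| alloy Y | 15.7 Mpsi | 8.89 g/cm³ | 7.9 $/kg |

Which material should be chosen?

alloy J

After converting to SI:
  alloy Z: E = 30.20 GPa, ρ = 1929 kg/m³, cost = 6.173 $/kg
  alloy F: E = 308.0 GPa, ρ = 1849 kg/m³, cost = 440.9 $/kg
  alloy D: E = 68.70 GPa, ρ = 1557 kg/m³, cost = 88.18 $/kg
  alloy G: E = 407.6 GPa, ρ = 19200 kg/m³, cost = 48.50 $/kg
  alloy J: E = 198.1 GPa, ρ = 7700 kg/m³, cost = 3.527 $/kg
  alloy Y: E = 108.2 GPa, ρ = 8890 kg/m³, cost = 7.900 $/kg
  alloy J: M = 7.29 MN·m per $
  alloy Z: M = 2.54 MN·m per $
  alloy Y: M = 1.54 MN·m per $
  alloy D: M = 0.500 MN·m per $
  alloy G: M = 0.438 MN·m per $
  alloy F: M = 0.378 MN·m per $
The maximum is for alloy J.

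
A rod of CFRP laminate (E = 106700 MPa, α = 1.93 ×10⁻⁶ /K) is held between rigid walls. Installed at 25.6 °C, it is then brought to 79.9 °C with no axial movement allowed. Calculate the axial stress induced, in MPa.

11.2 MPa

E = 106700 MPa = 106.7 GPa.
ΔT = 54.30 K. Constrained thermal stress σ = E·α·ΔT = 106.7×10³ MPa × 1.93×10⁻⁶ × 54.30 = 11.2 MPa (compressive).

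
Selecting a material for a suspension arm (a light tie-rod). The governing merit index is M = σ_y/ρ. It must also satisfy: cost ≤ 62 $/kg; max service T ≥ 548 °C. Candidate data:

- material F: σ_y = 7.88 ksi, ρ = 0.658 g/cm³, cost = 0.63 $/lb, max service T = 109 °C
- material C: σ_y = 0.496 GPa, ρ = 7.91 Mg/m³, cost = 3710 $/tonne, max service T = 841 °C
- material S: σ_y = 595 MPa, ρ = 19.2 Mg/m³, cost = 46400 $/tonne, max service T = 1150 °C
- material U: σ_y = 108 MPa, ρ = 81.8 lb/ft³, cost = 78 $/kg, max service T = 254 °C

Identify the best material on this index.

material C

Screen on constraints: cost ≤ 62 $/kg; max service T ≥ 548 °C. Survivors: material C, material S.
Convert each candidate to consistent units, then evaluate M:
  material C: σ_y = 496.0 MPa, ρ = 7910 kg/m³
  material S: σ_y = 595.0 MPa, ρ = 19200 kg/m³
  material C: M = 62.7 kN·m/kg
  material S: M = 31.0 kN·m/kg
The maximum is for material C.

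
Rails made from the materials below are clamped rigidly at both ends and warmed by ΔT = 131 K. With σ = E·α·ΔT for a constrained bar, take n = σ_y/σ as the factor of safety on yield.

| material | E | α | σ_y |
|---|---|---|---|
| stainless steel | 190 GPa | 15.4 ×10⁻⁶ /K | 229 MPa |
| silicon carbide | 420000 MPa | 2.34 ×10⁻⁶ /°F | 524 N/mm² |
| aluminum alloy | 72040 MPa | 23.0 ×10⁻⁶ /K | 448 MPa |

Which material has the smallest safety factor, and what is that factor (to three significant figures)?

stainless steel, n = 0.597

With everything in SI (GPa, ×10⁻⁶/K, MPa):
  stainless steel: E = 190.0, α = 15.4, σ_y = 229.0 → σ = 383 MPa, n = 0.597
  silicon carbide: E = 420.0, α = 4.21, σ_y = 524.0 → σ = 232 MPa, n = 2.26
  aluminum alloy: E = 72.04, α = 23.0, σ_y = 448.0 → σ = 217 MPa, n = 2.06
Stainless steel has the lowest safety factor, n = 0.597.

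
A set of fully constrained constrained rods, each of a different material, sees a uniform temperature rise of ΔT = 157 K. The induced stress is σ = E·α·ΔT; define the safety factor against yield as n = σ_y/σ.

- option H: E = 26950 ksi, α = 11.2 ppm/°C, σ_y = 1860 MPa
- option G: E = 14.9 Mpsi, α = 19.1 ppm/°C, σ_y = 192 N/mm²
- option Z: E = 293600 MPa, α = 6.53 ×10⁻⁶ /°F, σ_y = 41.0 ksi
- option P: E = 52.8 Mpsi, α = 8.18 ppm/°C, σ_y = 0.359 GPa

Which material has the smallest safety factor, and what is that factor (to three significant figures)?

option Z, n = 0.522

With everything in SI (GPa, ×10⁻⁶/K, MPa):
  option H: E = 185.8, α = 11.2, σ_y = 1860 → σ = 327 MPa, n = 5.69
  option G: E = 102.7, α = 19.1, σ_y = 192.0 → σ = 308 MPa, n = 0.623
  option Z: E = 293.6, α = 11.8, σ_y = 282.7 → σ = 542 MPa, n = 0.522
  option P: E = 364.0, α = 8.18, σ_y = 359.0 → σ = 468 MPa, n = 0.768
Option Z has the lowest safety factor, n = 0.522.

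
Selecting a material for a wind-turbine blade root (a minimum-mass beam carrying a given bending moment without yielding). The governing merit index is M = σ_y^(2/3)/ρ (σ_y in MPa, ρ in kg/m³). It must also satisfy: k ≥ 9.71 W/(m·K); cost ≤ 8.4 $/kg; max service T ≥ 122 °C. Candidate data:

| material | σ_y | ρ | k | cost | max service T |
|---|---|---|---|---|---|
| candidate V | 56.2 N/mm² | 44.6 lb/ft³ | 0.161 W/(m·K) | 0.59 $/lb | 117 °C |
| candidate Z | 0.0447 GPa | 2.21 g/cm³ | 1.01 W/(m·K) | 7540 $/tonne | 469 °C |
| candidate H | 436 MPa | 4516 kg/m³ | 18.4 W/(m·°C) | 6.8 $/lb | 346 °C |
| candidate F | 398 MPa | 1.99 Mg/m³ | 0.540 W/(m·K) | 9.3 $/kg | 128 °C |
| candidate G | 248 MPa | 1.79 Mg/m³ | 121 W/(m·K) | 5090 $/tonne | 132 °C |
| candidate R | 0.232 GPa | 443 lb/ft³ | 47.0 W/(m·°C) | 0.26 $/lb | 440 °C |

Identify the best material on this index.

Screen on constraints: k ≥ 9.71 W/(m·K); cost ≤ 8.4 $/kg; max service T ≥ 122 °C. Survivors: candidate G, candidate R.
Normalizing units and computing the index:
  candidate G: σ_y = 248.0 MPa, ρ = 1790 kg/m³
  candidate R: σ_y = 232.0 MPa, ρ = 7096 kg/m³
  candidate G: M = 22.1×10⁻³
  candidate R: M = 5.32×10⁻³
Candidate G ranks first.

candidate G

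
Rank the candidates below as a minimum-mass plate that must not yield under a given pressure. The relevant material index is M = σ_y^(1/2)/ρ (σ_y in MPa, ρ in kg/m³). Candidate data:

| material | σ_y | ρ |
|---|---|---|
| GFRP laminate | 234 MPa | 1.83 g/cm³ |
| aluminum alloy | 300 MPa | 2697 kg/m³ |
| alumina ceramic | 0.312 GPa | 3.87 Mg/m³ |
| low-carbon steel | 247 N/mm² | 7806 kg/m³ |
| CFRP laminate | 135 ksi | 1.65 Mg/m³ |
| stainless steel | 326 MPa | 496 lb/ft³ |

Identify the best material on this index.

CFRP laminate

After converting to SI:
  GFRP laminate: σ_y = 234.0 MPa, ρ = 1830 kg/m³
  aluminum alloy: σ_y = 300.0 MPa, ρ = 2697 kg/m³
  alumina ceramic: σ_y = 312.0 MPa, ρ = 3870 kg/m³
  low-carbon steel: σ_y = 247.0 MPa, ρ = 7806 kg/m³
  CFRP laminate: σ_y = 930.8 MPa, ρ = 1650 kg/m³
  stainless steel: σ_y = 326.0 MPa, ρ = 7945 kg/m³
  CFRP laminate: M = 18.5×10⁻³
  GFRP laminate: M = 8.36×10⁻³
  aluminum alloy: M = 6.42×10⁻³
  alumina ceramic: M = 4.56×10⁻³
  stainless steel: M = 2.27×10⁻³
  low-carbon steel: M = 2.01×10⁻³
CFRP laminate has the largest M.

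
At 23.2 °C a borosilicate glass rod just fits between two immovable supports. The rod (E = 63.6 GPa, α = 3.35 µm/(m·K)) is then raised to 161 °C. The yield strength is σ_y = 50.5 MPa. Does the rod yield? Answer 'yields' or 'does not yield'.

does not yield

ΔT = 137.8 K. Constrained thermal stress σ = E·α·ΔT = 63.60×10³ MPa × 3.35×10⁻⁶ × 137.8 = 29.4 MPa (compressive).
Compare to σ_y = 50.5 MPa: σ < σ_y, so it does not yield.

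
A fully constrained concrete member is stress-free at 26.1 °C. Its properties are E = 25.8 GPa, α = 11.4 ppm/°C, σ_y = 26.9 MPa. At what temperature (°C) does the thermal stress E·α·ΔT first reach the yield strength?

E·α·ΔT = 26.90 MPa ⇒ ΔT = 26.90 / (25.80×10³ × 11.4×10⁻⁶) = 91.46 K.
T = 26.1 + 91.46 = 117.6 °C.

118 °C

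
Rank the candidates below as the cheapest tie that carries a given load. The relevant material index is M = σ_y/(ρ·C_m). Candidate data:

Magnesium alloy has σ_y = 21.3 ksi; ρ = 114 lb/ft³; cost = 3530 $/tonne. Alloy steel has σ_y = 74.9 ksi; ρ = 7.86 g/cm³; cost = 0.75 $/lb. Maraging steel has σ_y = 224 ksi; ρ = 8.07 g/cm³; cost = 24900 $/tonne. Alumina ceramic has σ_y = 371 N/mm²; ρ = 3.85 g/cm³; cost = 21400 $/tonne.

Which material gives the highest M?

alloy steel

Putting every candidate on a common basis:
  magnesium alloy: σ_y = 146.9 MPa, ρ = 1826 kg/m³, cost = 3.530 $/kg
  alloy steel: σ_y = 516.4 MPa, ρ = 7860 kg/m³, cost = 1.653 $/kg
  maraging steel: σ_y = 1544 MPa, ρ = 8070 kg/m³, cost = 24.90 $/kg
  alumina ceramic: σ_y = 371.0 MPa, ρ = 3850 kg/m³, cost = 21.40 $/kg
  alloy steel: M = 39.7 kN·m per $
  magnesium alloy: M = 22.8 kN·m per $
  maraging steel: M = 7.69 kN·m per $
  alumina ceramic: M = 4.50 kN·m per $
Highest index: alloy steel.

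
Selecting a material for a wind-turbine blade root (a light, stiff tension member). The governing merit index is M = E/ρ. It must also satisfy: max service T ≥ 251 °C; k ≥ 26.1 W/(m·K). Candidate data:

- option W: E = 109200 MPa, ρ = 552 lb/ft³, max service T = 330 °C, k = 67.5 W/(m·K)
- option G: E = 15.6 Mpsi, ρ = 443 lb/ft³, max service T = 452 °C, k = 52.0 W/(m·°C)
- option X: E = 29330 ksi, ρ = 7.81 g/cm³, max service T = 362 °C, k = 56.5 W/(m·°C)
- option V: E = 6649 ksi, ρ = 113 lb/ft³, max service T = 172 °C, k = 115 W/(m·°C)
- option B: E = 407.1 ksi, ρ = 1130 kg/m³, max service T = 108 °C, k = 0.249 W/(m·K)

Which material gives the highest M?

Screen on constraints: max service T ≥ 251 °C; k ≥ 26.1 W/(m·K). Survivors: option W, option G, option X.
Putting every candidate on a common basis:
  option W: E = 109.2 GPa, ρ = 8842 kg/m³
  option G: E = 107.6 GPa, ρ = 7096 kg/m³
  option X: E = 202.2 GPa, ρ = 7810 kg/m³
  option X: M = 25.9 MN·m/kg
  option G: M = 15.2 MN·m/kg
  option W: M = 12.3 MN·m/kg
The maximum is for option X.

option X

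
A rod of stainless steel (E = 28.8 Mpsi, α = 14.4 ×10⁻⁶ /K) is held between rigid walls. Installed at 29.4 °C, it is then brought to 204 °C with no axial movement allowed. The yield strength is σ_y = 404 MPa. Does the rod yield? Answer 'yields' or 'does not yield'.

yields

E = 28.8 Mpsi = 198.6 GPa.
ΔT = 174.6 K. Constrained thermal stress σ = E·α·ΔT = 198.6×10³ MPa × 14.4×10⁻⁶ × 174.6 = 499 MPa (compressive).
Compare to σ_y = 404 MPa: σ ≥ σ_y, so it yields.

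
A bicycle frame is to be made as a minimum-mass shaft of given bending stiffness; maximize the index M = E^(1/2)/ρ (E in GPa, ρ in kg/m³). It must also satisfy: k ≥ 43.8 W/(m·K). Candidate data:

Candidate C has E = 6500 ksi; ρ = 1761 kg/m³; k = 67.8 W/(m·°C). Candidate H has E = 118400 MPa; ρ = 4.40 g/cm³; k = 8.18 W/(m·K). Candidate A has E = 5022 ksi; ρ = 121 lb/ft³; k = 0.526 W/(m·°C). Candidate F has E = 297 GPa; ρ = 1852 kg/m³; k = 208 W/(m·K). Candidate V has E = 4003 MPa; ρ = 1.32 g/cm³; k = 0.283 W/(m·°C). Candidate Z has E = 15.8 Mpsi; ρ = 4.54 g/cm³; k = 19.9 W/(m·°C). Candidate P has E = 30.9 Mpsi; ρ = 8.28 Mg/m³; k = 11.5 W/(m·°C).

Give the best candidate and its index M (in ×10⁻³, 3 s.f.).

candidate F, M = 9.31×10⁻³

Screen on constraints: k ≥ 43.8 W/(m·K). Survivors: candidate C, candidate F.
In SI units:
  candidate C: E = 44.82 GPa, ρ = 1761 kg/m³
  candidate F: E = 297.0 GPa, ρ = 1852 kg/m³
  candidate F: M = 9.31×10⁻³
  candidate C: M = 3.80×10⁻³
Highest index: candidate F.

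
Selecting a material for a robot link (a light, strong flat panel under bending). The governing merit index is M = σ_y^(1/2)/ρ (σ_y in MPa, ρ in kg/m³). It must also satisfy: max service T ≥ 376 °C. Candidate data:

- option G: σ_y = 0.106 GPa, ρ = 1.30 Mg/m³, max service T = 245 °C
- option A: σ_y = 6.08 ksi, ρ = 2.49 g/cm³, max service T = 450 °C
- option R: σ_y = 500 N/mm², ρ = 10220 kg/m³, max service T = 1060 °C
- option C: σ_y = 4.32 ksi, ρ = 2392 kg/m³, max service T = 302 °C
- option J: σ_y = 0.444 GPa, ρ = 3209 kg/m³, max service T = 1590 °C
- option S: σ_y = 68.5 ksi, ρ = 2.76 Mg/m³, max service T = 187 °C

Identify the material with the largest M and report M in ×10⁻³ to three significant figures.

Screen on constraints: max service T ≥ 376 °C. Survivors: option A, option R, option J.
After converting to SI:
  option A: σ_y = 41.92 MPa, ρ = 2490 kg/m³
  option R: σ_y = 500.0 MPa, ρ = 10220 kg/m³
  option J: σ_y = 444.0 MPa, ρ = 3209 kg/m³
  option J: M = 6.57×10⁻³
  option A: M = 2.60×10⁻³
  option R: M = 2.19×10⁻³
Option J ranks first.

option J, M = 6.57×10⁻³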